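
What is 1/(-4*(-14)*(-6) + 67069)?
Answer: 1/66733 ≈ 1.4985e-5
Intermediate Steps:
1/(-4*(-14)*(-6) + 67069) = 1/(56*(-6) + 67069) = 1/(-336 + 67069) = 1/66733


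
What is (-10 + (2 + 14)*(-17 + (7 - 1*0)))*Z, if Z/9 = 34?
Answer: -52020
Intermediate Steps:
Z = 306 (Z = 9*34 = 306)
(-10 + (2 + 14)*(-17 + (7 - 1*0)))*Z = (-10 + (2 + 14)*(-17 + (7 - 1*0)))*306 = (-10 + 16*(-17 + (7 + 0)))*306 = (-10 + 16*(-17 + 7))*306 = (-10 + 16*(-10))*306 = (-10 - 160)*306 = -170*306 = -52020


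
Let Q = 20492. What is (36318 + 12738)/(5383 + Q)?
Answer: 16352/8625 ≈ 1.8959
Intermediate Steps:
(36318 + 12738)/(5383 + Q) = (36318 + 12738)/(5383 + 20492) = 49056/25875 = 49056*(1/25875) = 16352/8625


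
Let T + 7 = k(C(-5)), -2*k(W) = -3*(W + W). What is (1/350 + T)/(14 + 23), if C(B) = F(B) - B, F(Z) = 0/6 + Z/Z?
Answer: 3851/12950 ≈ 0.29737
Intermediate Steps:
F(Z) = 1 (F(Z) = 0*(⅙) + 1 = 0 + 1 = 1)
C(B) = 1 - B
k(W) = 3*W (k(W) = -(-3)*(W + W)/2 = -(-3)*2*W/2 = -(-3)*W = 3*W)
T = 11 (T = -7 + 3*(1 - 1*(-5)) = -7 + 3*(1 + 5) = -7 + 3*6 = -7 + 18 = 11)
(1/350 + T)/(14 + 23) = (1/350 + 11)/(14 + 23) = (1/350 + 11)/37 = (3851/350)*(1/37) = 3851/12950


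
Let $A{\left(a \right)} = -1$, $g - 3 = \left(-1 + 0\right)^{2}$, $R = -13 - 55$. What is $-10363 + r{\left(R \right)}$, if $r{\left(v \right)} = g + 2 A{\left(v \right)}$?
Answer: $-10361$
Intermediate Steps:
$R = -68$ ($R = -13 - 55 = -68$)
$g = 4$ ($g = 3 + \left(-1 + 0\right)^{2} = 3 + \left(-1\right)^{2} = 3 + 1 = 4$)
$r{\left(v \right)} = 2$ ($r{\left(v \right)} = 4 + 2 \left(-1\right) = 4 - 2 = 2$)
$-10363 + r{\left(R \right)} = -10363 + 2 = -10361$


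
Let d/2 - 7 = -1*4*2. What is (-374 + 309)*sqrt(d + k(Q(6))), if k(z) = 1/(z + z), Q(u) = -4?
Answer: -65*I*sqrt(34)/4 ≈ -94.753*I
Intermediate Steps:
d = -2 (d = 14 + 2*(-1*4*2) = 14 + 2*(-4*2) = 14 + 2*(-8) = 14 - 16 = -2)
k(z) = 1/(2*z)
(-374 + 309)*sqrt(d + k(Q(6))) = (-374 + 309)*sqrt(-2 + (1/2)/(-4)) = -65*sqrt(-2 + (1/2)*(-1/4)) = -65*sqrt(-2 - 1/8) = -65*I*sqrt(34)/4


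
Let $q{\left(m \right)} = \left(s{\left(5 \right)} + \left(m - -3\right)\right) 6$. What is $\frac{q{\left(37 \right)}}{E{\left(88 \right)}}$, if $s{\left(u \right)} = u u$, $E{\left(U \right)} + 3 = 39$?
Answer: $\frac{65}{6} \approx 10.833$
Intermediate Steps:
$E{\left(U \right)} = 36$ ($E{\left(U \right)} = -3 + 39 = 36$)
$s{\left(u \right)} = u^{2}$
$q{\left(m \right)} = 168 + 6 m$ ($q{\left(m \right)} = \left(5^{2} + \left(m - -3\right)\right) 6 = \left(25 + \left(m + 3\right)\right) 6 = \left(25 + \left(3 + m\right)\right) 6 = \left(28 + m\right) 6 = 168 + 6 m$)
$\frac{q{\left(37 \right)}}{E{\left(88 \right)}} = \frac{168 + 6 \cdot 37}{36} = \left(168 + 222\right) \frac{1}{36} = 390 \cdot \frac{1}{36} = \frac{65}{6}$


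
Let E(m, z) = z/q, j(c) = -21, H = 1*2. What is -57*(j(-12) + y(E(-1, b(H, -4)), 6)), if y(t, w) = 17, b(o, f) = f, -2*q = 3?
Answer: 228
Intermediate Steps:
q = -3/2 (q = -½*3 = -3/2 ≈ -1.5000)
H = 2
E(m, z) = -2*z/3 (E(m, z) = z/(-3/2) = z*(-⅔) = -2*z/3)
-57*(j(-12) + y(E(-1, b(H, -4)), 6)) = -57*(-21 + 17) = -57*(-4) = 228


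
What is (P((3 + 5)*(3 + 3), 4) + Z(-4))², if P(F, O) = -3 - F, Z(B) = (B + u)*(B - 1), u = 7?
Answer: 4356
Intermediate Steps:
Z(B) = (-1 + B)*(7 + B) (Z(B) = (B + 7)*(B - 1) = (7 + B)*(-1 + B) = (-1 + B)*(7 + B))
(P((3 + 5)*(3 + 3), 4) + Z(-4))² = ((-3 - (3 + 5)*(3 + 3)) + (-7 + (-4)² + 6*(-4)))² = ((-3 - 8*6) + (-7 + 16 - 24))² = ((-3 - 1*48) - 15)² = ((-3 - 48) - 15)² = (-51 - 15)² = (-66)² = 4356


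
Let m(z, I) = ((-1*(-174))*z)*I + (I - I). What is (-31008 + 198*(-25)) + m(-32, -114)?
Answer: 598794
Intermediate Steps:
m(z, I) = 174*I*z (m(z, I) = (174*z)*I + 0 = 174*I*z + 0 = 174*I*z)
(-31008 + 198*(-25)) + m(-32, -114) = (-31008 + 198*(-25)) + 174*(-114)*(-32) = (-31008 - 4950) + 634752 = -35958 + 634752 = 598794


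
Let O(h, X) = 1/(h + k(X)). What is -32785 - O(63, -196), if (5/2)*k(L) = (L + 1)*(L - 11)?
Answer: -531412066/16209 ≈ -32785.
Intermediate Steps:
k(L) = 2*(1 + L)*(-11 + L)/5 (k(L) = 2*((L + 1)*(L - 11))/5 = 2*((1 + L)*(-11 + L))/5 = 2*(1 + L)*(-11 + L)/5)
O(h, X) = 1/(-22/5 + h - 4*X + 2*X**2/5) (O(h, X) = 1/(h + (-22/5 - 4*X + 2*X**2/5)) = 1/(-22/5 + h - 4*X + 2*X**2/5))
-32785 - O(63, -196) = -32785 - 5/(-22 - 20*(-196) + 2*(-196)**2 + 5*63) = -32785 - 5/(-22 + 3920 + 2*38416 + 315) = -32785 - 5/(-22 + 3920 + 76832 + 315) = -32785 - 5/81045 = -32785 - 1*1/16209 = -32785 - 1/16209 = -531412066/16209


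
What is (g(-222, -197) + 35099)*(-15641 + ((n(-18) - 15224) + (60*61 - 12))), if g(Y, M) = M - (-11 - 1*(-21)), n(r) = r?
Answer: -950283620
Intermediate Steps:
g(Y, M) = -10 + M (g(Y, M) = M - (-11 + 21) = M - 1*10 = M - 10 = -10 + M)
(g(-222, -197) + 35099)*(-15641 + ((n(-18) - 15224) + (60*61 - 12))) = ((-10 - 197) + 35099)*(-15641 + ((-18 - 15224) + (60*61 - 12))) = (-207 + 35099)*(-15641 + (-15242 + (3660 - 12))) = 34892*(-15641 + (-15242 + 3648)) = 34892*(-15641 - 11594) = 34892*(-27235) = -950283620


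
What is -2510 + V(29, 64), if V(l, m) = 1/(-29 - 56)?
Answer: -213351/85 ≈ -2510.0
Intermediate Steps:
V(l, m) = -1/85 (V(l, m) = 1/(-85) = -1/85)
-2510 + V(29, 64) = -2510 - 1/85 = -213351/85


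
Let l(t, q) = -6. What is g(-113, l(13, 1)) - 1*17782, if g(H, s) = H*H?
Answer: -5013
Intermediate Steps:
g(H, s) = H²
g(-113, l(13, 1)) - 1*17782 = (-113)² - 1*17782 = 12769 - 17782 = -5013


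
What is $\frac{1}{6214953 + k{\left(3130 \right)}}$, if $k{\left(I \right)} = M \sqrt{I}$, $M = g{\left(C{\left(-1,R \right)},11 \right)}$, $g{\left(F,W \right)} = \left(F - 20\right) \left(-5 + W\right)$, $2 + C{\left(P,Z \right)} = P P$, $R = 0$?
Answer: $\frac{2071651}{12875197033443} + \frac{14 \sqrt{3130}}{4291732344481} \approx 1.6108 \cdot 10^{-7}$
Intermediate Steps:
$C{\left(P,Z \right)} = -2 + P^{2}$ ($C{\left(P,Z \right)} = -2 + P P = -2 + P^{2}$)
$g{\left(F,W \right)} = \left(-20 + F\right) \left(-5 + W\right)$ ($g{\left(F,W \right)} = \left(F - 20\right) \left(-5 + W\right) = \left(-20 + F\right) \left(-5 + W\right)$)
$M = -126$ ($M = 100 - 220 - 5 \left(-2 + \left(-1\right)^{2}\right) + \left(-2 + \left(-1\right)^{2}\right) 11 = 100 - 220 - 5 \left(-2 + 1\right) + \left(-2 + 1\right) 11 = 100 - 220 - -5 - 11 = 100 - 220 + 5 - 11 = -126$)
$k{\left(I \right)} = - 126 \sqrt{I}$
$\frac{1}{6214953 + k{\left(3130 \right)}} = \frac{1}{6214953 - 126 \sqrt{3130}}$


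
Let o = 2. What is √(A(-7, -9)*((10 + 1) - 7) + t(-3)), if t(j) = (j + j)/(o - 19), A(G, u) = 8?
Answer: 5*√374/17 ≈ 5.6880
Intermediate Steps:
t(j) = -2*j/17 (t(j) = (j + j)/(2 - 19) = (2*j)/(-17) = (2*j)*(-1/17) = -2*j/17)
√(A(-7, -9)*((10 + 1) - 7) + t(-3)) = √(8*((10 + 1) - 7) - 2/17*(-3)) = √(8*(11 - 7) + 6/17) = √(8*4 + 6/17) = √(32 + 6/17) = √(550/17) = 5*√374/17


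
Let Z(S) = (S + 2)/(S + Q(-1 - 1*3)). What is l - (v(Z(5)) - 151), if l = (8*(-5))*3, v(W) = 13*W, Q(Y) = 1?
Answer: 95/6 ≈ 15.833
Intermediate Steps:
Z(S) = (2 + S)/(1 + S) (Z(S) = (S + 2)/(S + 1) = (2 + S)/(1 + S))
l = -120 (l = -40*3 = -120)
l - (v(Z(5)) - 151) = -120 - (13*((2 + 5)/(1 + 5)) - 151) = -120 - (13*(7/6) - 151) = -120 - (91/6 - 151) = -120 - 1*(-815/6) = -120 + 815/6 = 95/6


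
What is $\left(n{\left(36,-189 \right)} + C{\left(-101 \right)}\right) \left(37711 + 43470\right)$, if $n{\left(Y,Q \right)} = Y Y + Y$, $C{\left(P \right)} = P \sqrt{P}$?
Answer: $108133092 - 8199281 i \sqrt{101} \approx 1.0813 \cdot 10^{8} - 8.2402 \cdot 10^{7} i$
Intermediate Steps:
$C{\left(P \right)} = P^{\frac{3}{2}}$
$n{\left(Y,Q \right)} = Y + Y^{2}$ ($n{\left(Y,Q \right)} = Y^{2} + Y = Y + Y^{2}$)
$\left(n{\left(36,-189 \right)} + C{\left(-101 \right)}\right) \left(37711 + 43470\right) = \left(36 \left(1 + 36\right) + \left(-101\right)^{\frac{3}{2}}\right) \left(37711 + 43470\right) = \left(36 \cdot 37 - 101 i \sqrt{101}\right) 81181 = \left(1332 - 101 i \sqrt{101}\right) 81181 = 108133092 - 8199281 i \sqrt{101}$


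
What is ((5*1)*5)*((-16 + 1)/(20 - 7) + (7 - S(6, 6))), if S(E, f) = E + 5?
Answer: -1675/13 ≈ -128.85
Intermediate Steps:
S(E, f) = 5 + E
((5*1)*5)*((-16 + 1)/(20 - 7) + (7 - S(6, 6))) = ((5*1)*5)*((-16 + 1)/(20 - 7) + (7 - (5 + 6))) = (5*5)*(-15/13 + (7 - 1*11)) = 25*(-15*1/13 + (7 - 11)) = 25*(-15/13 - 4) = 25*(-67/13) = -1675/13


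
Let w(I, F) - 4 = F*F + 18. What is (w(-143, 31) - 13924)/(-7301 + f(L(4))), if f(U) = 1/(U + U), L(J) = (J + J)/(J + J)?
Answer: 25882/14601 ≈ 1.7726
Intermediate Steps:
w(I, F) = 22 + F² (w(I, F) = 4 + (F*F + 18) = 4 + (F² + 18) = 4 + (18 + F²) = 22 + F²)
L(J) = 1 (L(J) = (2*J)/((2*J)) = (2*J)*(1/(2*J)) = 1)
f(U) = 1/(2*U)
(w(-143, 31) - 13924)/(-7301 + f(L(4))) = ((22 + 31²) - 13924)/(-7301 + (½)/1) = ((22 + 961) - 13924)/(-7301 + (½)*1) = (983 - 13924)/(-7301 + ½) = -12941/(-14601/2) = -12941*(-2/14601) = 25882/14601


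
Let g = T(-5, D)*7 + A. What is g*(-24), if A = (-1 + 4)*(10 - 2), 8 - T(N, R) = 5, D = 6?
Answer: -1080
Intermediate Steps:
T(N, R) = 3 (T(N, R) = 8 - 1*5 = 8 - 5 = 3)
A = 24 (A = 3*8 = 24)
g = 45 (g = 3*7 + 24 = 21 + 24 = 45)
g*(-24) = 45*(-24) = -1080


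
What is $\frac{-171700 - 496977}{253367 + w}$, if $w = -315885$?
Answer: $\frac{668677}{62518} \approx 10.696$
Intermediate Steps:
$\frac{-171700 - 496977}{253367 + w} = \frac{-171700 - 496977}{253367 - 315885} = - \frac{668677}{-62518} = \left(-668677\right) \left(- \frac{1}{62518}\right) = \frac{668677}{62518}$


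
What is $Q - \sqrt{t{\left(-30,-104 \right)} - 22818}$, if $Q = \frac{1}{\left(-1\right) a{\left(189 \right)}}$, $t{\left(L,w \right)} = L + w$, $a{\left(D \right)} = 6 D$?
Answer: $- \frac{1}{1134} - 2 i \sqrt{5738} \approx -0.00088183 - 151.5 i$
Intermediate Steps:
$Q = - \frac{1}{1134}$ ($Q = \frac{1}{\left(-1\right) 6 \cdot 189} = \frac{1}{\left(-1\right) 1134} = \frac{1}{-1134} = - \frac{1}{1134} \approx -0.00088183$)
$Q - \sqrt{t{\left(-30,-104 \right)} - 22818} = - \frac{1}{1134} - \sqrt{\left(-30 - 104\right) - 22818} = - \frac{1}{1134} - \sqrt{-134 - 22818} = - \frac{1}{1134} - \sqrt{-22952} = - \frac{1}{1134} - 2 i \sqrt{5738}$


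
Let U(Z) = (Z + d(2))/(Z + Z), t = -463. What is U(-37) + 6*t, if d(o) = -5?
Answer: -102765/37 ≈ -2777.4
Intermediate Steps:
U(Z) = (-5 + Z)/(2*Z) (U(Z) = (Z - 5)/(Z + Z) = (-5 + Z)/((2*Z)) = (-5 + Z)*(1/(2*Z)) = (-5 + Z)/(2*Z))
U(-37) + 6*t = (½)*(-5 - 37)/(-37) + 6*(-463) = (½)*(-1/37)*(-42) - 2778 = 21/37 - 2778 = -102765/37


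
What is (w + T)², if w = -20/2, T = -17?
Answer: 729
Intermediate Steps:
w = -10 (w = -20*½ = -10)
(w + T)² = (-10 - 17)² = (-27)² = 729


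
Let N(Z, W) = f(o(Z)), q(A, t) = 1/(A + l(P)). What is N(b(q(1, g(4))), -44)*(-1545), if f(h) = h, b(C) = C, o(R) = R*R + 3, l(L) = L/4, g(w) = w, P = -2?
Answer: -10815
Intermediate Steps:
l(L) = L/4 (l(L) = L*(1/4) = L/4)
o(R) = 3 + R**2 (o(R) = R**2 + 3 = 3 + R**2)
q(A, t) = 1/(-1/2 + A) (q(A, t) = 1/(A + (1/4)*(-2)) = 1/(A - 1/2) = 1/(-1/2 + A))
N(Z, W) = 3 + Z**2
N(b(q(1, g(4))), -44)*(-1545) = (3 + (2/(-1 + 2*1))**2)*(-1545) = (3 + (2/(-1 + 2))**2)*(-1545) = (3 + (2/1)**2)*(-1545) = (3 + (2*1)**2)*(-1545) = (3 + 2**2)*(-1545) = (3 + 4)*(-1545) = 7*(-1545) = -10815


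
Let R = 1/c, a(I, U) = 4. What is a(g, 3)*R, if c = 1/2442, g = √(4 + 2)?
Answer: 9768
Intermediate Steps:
g = √6 ≈ 2.4495
c = 1/2442 ≈ 0.00040950
R = 2442 (R = 1/(1/2442) = 2442)
a(g, 3)*R = 4*2442 = 9768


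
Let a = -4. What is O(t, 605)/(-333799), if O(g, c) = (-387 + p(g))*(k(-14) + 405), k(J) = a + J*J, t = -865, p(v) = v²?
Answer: -446459286/333799 ≈ -1337.5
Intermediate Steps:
k(J) = -4 + J² (k(J) = -4 + J*J = -4 + J²)
O(g, c) = -231039 + 597*g² (O(g, c) = (-387 + g²)*((-4 + (-14)²) + 405) = (-387 + g²)*((-4 + 196) + 405) = (-387 + g²)*(192 + 405) = (-387 + g²)*597 = -231039 + 597*g²)
O(t, 605)/(-333799) = (-231039 + 597*(-865)²)/(-333799) = (-231039 + 597*748225)*(-1/333799) = (-231039 + 446690325)*(-1/333799) = 446459286*(-1/333799) = -446459286/333799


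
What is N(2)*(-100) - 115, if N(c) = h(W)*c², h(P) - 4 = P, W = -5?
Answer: 285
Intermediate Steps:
h(P) = 4 + P
N(c) = -c² (N(c) = (4 - 5)*c² = -c²)
N(2)*(-100) - 115 = -1*2²*(-100) - 115 = -1*4*(-100) - 115 = -4*(-100) - 115 = 400 - 115 = 285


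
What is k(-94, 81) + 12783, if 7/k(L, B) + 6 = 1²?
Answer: 63908/5 ≈ 12782.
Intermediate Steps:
k(L, B) = -7/5 (k(L, B) = 7/(-6 + 1²) = 7/(-6 + 1) = 7/(-5) = 7*(-⅕) = -7/5)
k(-94, 81) + 12783 = -7/5 + 12783 = 63908/5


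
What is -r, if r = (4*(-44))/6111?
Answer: 176/6111 ≈ 0.028801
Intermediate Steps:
r = -176/6111 (r = -176*1/6111 = -176/6111 ≈ -0.028801)
-r = -1*(-176/6111) = 176/6111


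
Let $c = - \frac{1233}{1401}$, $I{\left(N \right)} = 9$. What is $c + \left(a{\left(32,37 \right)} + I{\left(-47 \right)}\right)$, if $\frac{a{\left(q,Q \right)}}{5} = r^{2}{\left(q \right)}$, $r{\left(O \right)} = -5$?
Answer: $\frac{62167}{467} \approx 133.12$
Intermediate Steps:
$c = - \frac{411}{467}$ ($c = \left(-1233\right) \frac{1}{1401} = - \frac{411}{467} \approx -0.88009$)
$a{\left(q,Q \right)} = 125$ ($a{\left(q,Q \right)} = 5 \left(-5\right)^{2} = 5 \cdot 25 = 125$)
$c + \left(a{\left(32,37 \right)} + I{\left(-47 \right)}\right) = - \frac{411}{467} + \left(125 + 9\right) = - \frac{411}{467} + 134 = \frac{62167}{467}$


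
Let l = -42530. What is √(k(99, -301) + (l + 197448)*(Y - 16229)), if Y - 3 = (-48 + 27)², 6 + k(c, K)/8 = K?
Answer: I*√2445383086 ≈ 49451.0*I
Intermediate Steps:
k(c, K) = -48 + 8*K
Y = 444 (Y = 3 + (-48 + 27)² = 3 + (-21)² = 3 + 441 = 444)
√(k(99, -301) + (l + 197448)*(Y - 16229)) = √((-48 + 8*(-301)) + (-42530 + 197448)*(444 - 16229)) = √((-48 - 2408) + 154918*(-15785)) = √(-2456 - 2445380630) = √(-2445383086) = I*√2445383086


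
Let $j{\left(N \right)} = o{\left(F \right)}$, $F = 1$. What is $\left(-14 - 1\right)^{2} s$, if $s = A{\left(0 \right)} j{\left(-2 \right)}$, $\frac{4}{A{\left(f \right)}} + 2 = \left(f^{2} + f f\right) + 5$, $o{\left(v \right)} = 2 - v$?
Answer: $300$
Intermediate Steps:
$j{\left(N \right)} = 1$ ($j{\left(N \right)} = 2 - 1 = 1$)
$A{\left(f \right)} = \frac{4}{3 + 2 f^{2}}$ ($A{\left(f \right)} = \frac{4}{-2 + \left(\left(f^{2} + f f\right) + 5\right)} = \frac{4}{-2 + \left(\left(f^{2} + f^{2}\right) + 5\right)} = \frac{4}{-2 + \left(2 f^{2} + 5\right)} = \frac{4}{-2 + \left(5 + 2 f^{2}\right)} = \frac{4}{3 + 2 f^{2}}$)
$s = \frac{4}{3}$ ($s = \frac{4}{3 + 2 \cdot 0^{2}} \cdot 1 = \frac{4}{3 + 2 \cdot 0} \cdot 1 = \frac{4}{3 + 0} \cdot 1 = \frac{4}{3} \cdot 1 = \frac{4}{3} \approx 1.3333$)
$\left(-14 - 1\right)^{2} s = \left(-14 - 1\right)^{2} \cdot \frac{4}{3} = \left(-15\right)^{2} \cdot \frac{4}{3} = 225 \cdot \frac{4}{3} = 300$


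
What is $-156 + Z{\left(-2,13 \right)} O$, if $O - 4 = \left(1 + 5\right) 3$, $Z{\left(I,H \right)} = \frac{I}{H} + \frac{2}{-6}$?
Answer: $- \frac{6502}{39} \approx -166.72$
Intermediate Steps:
$Z{\left(I,H \right)} = - \frac{1}{3} + \frac{I}{H}$ ($Z{\left(I,H \right)} = \frac{I}{H} + 2 \left(- \frac{1}{6}\right) = \frac{I}{H} - \frac{1}{3} = - \frac{1}{3} + \frac{I}{H}$)
$O = 22$ ($O = 4 + \left(1 + 5\right) 3 = 4 + 6 \cdot 3 = 4 + 18 = 22$)
$-156 + Z{\left(-2,13 \right)} O = -156 + \frac{-2 - \frac{13}{3}}{13} \cdot 22 = -156 + \frac{1}{13} \left(- \frac{19}{3}\right) 22 = -156 - \frac{418}{39} = - \frac{6502}{39}$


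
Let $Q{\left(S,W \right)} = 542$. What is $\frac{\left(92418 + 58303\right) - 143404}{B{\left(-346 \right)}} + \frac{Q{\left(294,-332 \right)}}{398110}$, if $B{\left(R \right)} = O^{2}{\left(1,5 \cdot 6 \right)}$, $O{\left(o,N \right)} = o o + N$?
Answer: $\frac{1456745866}{191291855} \approx 7.6153$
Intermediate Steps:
$O{\left(o,N \right)} = N + o^{2}$ ($O{\left(o,N \right)} = o^{2} + N = N + o^{2}$)
$B{\left(R \right)} = 961$ ($B{\left(R \right)} = \left(5 \cdot 6 + 1^{2}\right)^{2} = \left(30 + 1\right)^{2} = 31^{2} = 961$)
$\frac{\left(92418 + 58303\right) - 143404}{B{\left(-346 \right)}} + \frac{Q{\left(294,-332 \right)}}{398110} = \frac{\left(92418 + 58303\right) - 143404}{961} + \frac{542}{398110} = \left(150721 - 143404\right) \frac{1}{961} + 542 \cdot \frac{1}{398110} = 7317 \cdot \frac{1}{961} + \frac{271}{199055} = \frac{7317}{961} + \frac{271}{199055} = \frac{1456745866}{191291855}$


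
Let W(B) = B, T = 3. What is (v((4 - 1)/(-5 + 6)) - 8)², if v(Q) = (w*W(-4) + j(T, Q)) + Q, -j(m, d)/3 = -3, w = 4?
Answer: 144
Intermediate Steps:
j(m, d) = 9 (j(m, d) = -3*(-3) = 9)
v(Q) = -7 + Q (v(Q) = (4*(-4) + 9) + Q = (-16 + 9) + Q = -7 + Q)
(v((4 - 1)/(-5 + 6)) - 8)² = ((-7 + (4 - 1)/(-5 + 6)) - 8)² = ((-7 + 3/1) - 8)² = ((-7 + 3*1) - 8)² = ((-7 + 3) - 8)² = (-4 - 8)² = (-12)² = 144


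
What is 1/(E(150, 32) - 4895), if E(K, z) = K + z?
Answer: -1/4713 ≈ -0.00021218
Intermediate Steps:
1/(E(150, 32) - 4895) = 1/((150 + 32) - 4895) = 1/(182 - 4895) = 1/(-4713) = -1/4713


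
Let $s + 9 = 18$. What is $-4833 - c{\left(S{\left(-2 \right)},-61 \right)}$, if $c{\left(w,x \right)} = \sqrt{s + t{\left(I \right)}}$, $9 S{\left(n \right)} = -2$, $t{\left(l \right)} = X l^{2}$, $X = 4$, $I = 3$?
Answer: $-4833 - 3 \sqrt{5} \approx -4839.7$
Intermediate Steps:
$t{\left(l \right)} = 4 l^{2}$
$s = 9$ ($s = -9 + 18 = 9$)
$S{\left(n \right)} = - \frac{2}{9}$ ($S{\left(n \right)} = \frac{1}{9} \left(-2\right) = - \frac{2}{9}$)
$c{\left(w,x \right)} = 3 \sqrt{5}$ ($c{\left(w,x \right)} = \sqrt{9 + 4 \cdot 3^{2}} = \sqrt{9 + 4 \cdot 9} = \sqrt{9 + 36} = \sqrt{45} = 3 \sqrt{5}$)
$-4833 - c{\left(S{\left(-2 \right)},-61 \right)} = -4833 - 3 \sqrt{5}$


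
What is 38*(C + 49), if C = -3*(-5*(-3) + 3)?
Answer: -190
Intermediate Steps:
C = -54 (C = -3*(15 + 3) = -3*18 = -54)
38*(C + 49) = 38*(-54 + 49) = 38*(-5) = -190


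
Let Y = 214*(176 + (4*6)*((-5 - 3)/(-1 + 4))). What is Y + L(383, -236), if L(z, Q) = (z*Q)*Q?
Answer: 21355536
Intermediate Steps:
L(z, Q) = z*Q**2 (L(z, Q) = (Q*z)*Q = z*Q**2)
Y = 23968 (Y = 214*(176 + 24*(-8/3)) = 214*(176 - 64) = 214*112 = 23968)
Y + L(383, -236) = 23968 + 383*(-236)**2 = 23968 + 383*55696 = 23968 + 21331568 = 21355536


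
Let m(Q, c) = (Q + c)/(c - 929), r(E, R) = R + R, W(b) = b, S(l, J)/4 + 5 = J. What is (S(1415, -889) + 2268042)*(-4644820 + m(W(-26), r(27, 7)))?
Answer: -3208001265608736/305 ≈ -1.0518e+13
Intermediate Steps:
S(l, J) = -20 + 4*J
r(E, R) = 2*R
m(Q, c) = (Q + c)/(-929 + c)
(S(1415, -889) + 2268042)*(-4644820 + m(W(-26), r(27, 7))) = ((-20 + 4*(-889)) + 2268042)*(-4644820 + (-26 + 2*7)/(-929 + 2*7)) = ((-20 - 3556) + 2268042)*(-4644820 + (-26 + 14)/(-929 + 14)) = (-3576 + 2268042)*(-4644820 - 12/(-915)) = 2264466*(-4644820 - 1/915*(-12)) = 2264466*(-4644820 + 4/305) = 2264466*(-1416670096/305) = -3208001265608736/305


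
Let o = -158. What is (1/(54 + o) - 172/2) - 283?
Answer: -38377/104 ≈ -369.01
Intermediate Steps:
(1/(54 + o) - 172/2) - 283 = (1/(54 - 158) - 172/2) - 283 = (1/(-104) - 172/2) - 283 = (-1/104 - 43*2) - 283 = (-1/104 - 86) - 283 = -8945/104 - 283 = -38377/104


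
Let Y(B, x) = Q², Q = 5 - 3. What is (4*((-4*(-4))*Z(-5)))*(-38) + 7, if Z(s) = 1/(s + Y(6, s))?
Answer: 2439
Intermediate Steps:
Q = 2
Y(B, x) = 4 (Y(B, x) = 2² = 4)
Z(s) = 1/(4 + s) (Z(s) = 1/(s + 4) = 1/(4 + s))
(4*((-4*(-4))*Z(-5)))*(-38) + 7 = (4*((-4*(-4))/(4 - 5)))*(-38) + 7 = (4*(16/(-1)))*(-38) + 7 = (4*(16*(-1)))*(-38) + 7 = (4*(-16))*(-38) + 7 = -64*(-38) + 7 = 2432 + 7 = 2439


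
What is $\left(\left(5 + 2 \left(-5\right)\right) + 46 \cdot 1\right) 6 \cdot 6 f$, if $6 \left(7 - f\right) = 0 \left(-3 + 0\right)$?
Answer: $10332$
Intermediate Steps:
$f = 7$ ($f = 7 - \frac{0 \left(-3 + 0\right)}{6} = 7 - \frac{0 \left(-3\right)}{6} = 7 - 0 = 7 + 0 = 7$)
$\left(\left(5 + 2 \left(-5\right)\right) + 46 \cdot 1\right) 6 \cdot 6 f = \left(\left(5 + 2 \left(-5\right)\right) + 46 \cdot 1\right) 6 \cdot 6 \cdot 7 = \left(\left(5 - 10\right) + 46\right) 36 \cdot 7 = \left(-5 + 46\right) 252 = 41 \cdot 252 = 10332$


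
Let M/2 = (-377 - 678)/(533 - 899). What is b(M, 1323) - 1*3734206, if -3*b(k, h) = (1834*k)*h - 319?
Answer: -1536617909/183 ≈ -8.3968e+6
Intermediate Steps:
M = 1055/183 (M = 2*((-377 - 678)/(533 - 899)) = 2*(-1055/(-366)) = 2*(-1055*(-1/366)) = 2*(1055/366) = 1055/183 ≈ 5.7650)
b(k, h) = 319/3 - 1834*h*k/3 (b(k, h) = -((1834*k)*h - 319)/3 = -(1834*h*k - 319)/3 = -(-319 + 1834*h*k)/3 = 319/3 - 1834*h*k/3)
b(M, 1323) - 1*3734206 = (319/3 - 1834/3*1323*1055/183) - 1*3734206 = (319/3 - 284425890/61) - 3734206 = -853258211/183 - 3734206 = -1536617909/183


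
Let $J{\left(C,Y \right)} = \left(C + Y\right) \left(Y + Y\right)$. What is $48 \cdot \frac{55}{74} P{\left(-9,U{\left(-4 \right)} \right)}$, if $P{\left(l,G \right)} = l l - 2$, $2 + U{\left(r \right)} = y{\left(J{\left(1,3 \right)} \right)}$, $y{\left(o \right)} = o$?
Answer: $\frac{104280}{37} \approx 2818.4$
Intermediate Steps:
$J{\left(C,Y \right)} = 2 Y \left(C + Y\right)$ ($J{\left(C,Y \right)} = \left(C + Y\right) 2 Y = 2 Y \left(C + Y\right)$)
$U{\left(r \right)} = 22$ ($U{\left(r \right)} = -2 + 2 \cdot 3 \left(1 + 3\right) = -2 + 2 \cdot 3 \cdot 4 = -2 + 24 = 22$)
$P{\left(l,G \right)} = -2 + l^{2}$ ($P{\left(l,G \right)} = l^{2} - 2 = -2 + l^{2}$)
$48 \cdot \frac{55}{74} P{\left(-9,U{\left(-4 \right)} \right)} = 48 \cdot \frac{55}{74} \left(-2 + \left(-9\right)^{2}\right) = 48 \cdot 55 \cdot \frac{1}{74} \left(-2 + 81\right) = 48 \cdot \frac{55}{74} \cdot 79 = \frac{1320}{37} \cdot 79 = \frac{104280}{37}$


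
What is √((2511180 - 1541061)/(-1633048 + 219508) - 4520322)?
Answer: I*√27876653261823415/78530 ≈ 2126.1*I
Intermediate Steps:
√((2511180 - 1541061)/(-1633048 + 219508) - 4520322) = √(970119/(-1413540) - 4520322) = √(970119*(-1/1413540) - 4520322) = √(-107791/157060 - 4520322) = √(-709961881111/157060) = I*√27876653261823415/78530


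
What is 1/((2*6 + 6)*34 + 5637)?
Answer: 1/6249 ≈ 0.00016003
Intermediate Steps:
1/((2*6 + 6)*34 + 5637) = 1/((12 + 6)*34 + 5637) = 1/(18*34 + 5637) = 1/(612 + 5637) = 1/6249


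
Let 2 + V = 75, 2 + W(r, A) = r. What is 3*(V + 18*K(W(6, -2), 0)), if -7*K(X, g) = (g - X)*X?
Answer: 2397/7 ≈ 342.43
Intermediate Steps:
W(r, A) = -2 + r
K(X, g) = -X*(g - X)/7 (K(X, g) = -(g - X)*X/7 = -X*(g - X)/7)
V = 73 (V = -2 + 75 = 73)
3*(V + 18*K(W(6, -2), 0)) = 3*(73 + 18*((-2 + 6)*((-2 + 6) - 1*0)/7)) = 3*(73 + 18*((1/7)*4*(4 + 0))) = 3*(73 + 18*((1/7)*4*4)) = 3*(73 + 18*(16/7)) = 3*(73 + 288/7) = 3*(799/7) = 2397/7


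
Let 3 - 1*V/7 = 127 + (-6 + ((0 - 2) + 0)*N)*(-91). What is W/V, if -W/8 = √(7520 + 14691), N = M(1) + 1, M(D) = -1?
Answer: 4*√22211/2345 ≈ 0.25422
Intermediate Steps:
N = 0 (N = -1 + 1 = 0)
W = -8*√22211 (W = -8*√(7520 + 14691) = -8*√22211 ≈ -1192.3)
V = -4690 (V = 21 - 7*(127 + (-6 + ((0 - 2) + 0)*0)*(-91)) = 21 - 7*(127 + (-6 + (-2 + 0)*0)*(-91)) = 21 - 7*(127 + (-6 - 2*0)*(-91)) = 21 - 7*(127 + (-6 + 0)*(-91)) = 21 - 7*(127 - 6*(-91)) = 21 - 7*(127 + 546) = 21 - 7*673 = 21 - 4711 = -4690)
W/V = -8*√22211/(-4690) = -8*√22211*(-1/4690) = 4*√22211/2345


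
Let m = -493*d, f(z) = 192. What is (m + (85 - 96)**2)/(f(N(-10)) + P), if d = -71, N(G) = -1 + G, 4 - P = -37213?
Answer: 35124/37409 ≈ 0.93892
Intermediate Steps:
P = 37217 (P = 4 - 1*(-37213) = 4 + 37213 = 37217)
m = 35003 (m = -493*(-71) = 35003)
(m + (85 - 96)**2)/(f(N(-10)) + P) = (35003 + (85 - 96)**2)/(192 + 37217) = (35003 + (-11)**2)/37409 = (35003 + 121)*(1/37409) = 35124*(1/37409) = 35124/37409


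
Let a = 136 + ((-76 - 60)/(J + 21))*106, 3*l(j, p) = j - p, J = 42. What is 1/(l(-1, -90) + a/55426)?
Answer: 1745919/51792673 ≈ 0.033710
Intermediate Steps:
l(j, p) = -p/3 + j/3 (l(j, p) = (j - p)/3 = -p/3 + j/3)
a = -5848/63 (a = 136 + ((-76 - 60)/(42 + 21))*106 = 136 - 136/63*106 = 136 - 14416/63 = -5848/63 ≈ -92.825)
1/(l(-1, -90) + a/55426) = 1/((-⅓*(-90) + (⅓)*(-1)) - 5848/63/55426) = 1/((30 - ⅓) - 5848/63*1/55426) = 1/(89/3 - 2924/1745919) = 1/(51792673/1745919) = 1745919/51792673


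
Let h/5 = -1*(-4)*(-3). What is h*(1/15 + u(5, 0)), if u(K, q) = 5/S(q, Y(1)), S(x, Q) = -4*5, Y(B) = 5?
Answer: 11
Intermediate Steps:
h = -60 (h = 5*(-1*(-4)*(-3)) = 5*(4*(-3)) = 5*(-12) = -60)
S(x, Q) = -20
u(K, q) = -1/4 (u(K, q) = 5/(-20) = 5*(-1/20) = -1/4)
h*(1/15 + u(5, 0)) = -60*(1/15 - 1/4) = -60*(-11/60) = 11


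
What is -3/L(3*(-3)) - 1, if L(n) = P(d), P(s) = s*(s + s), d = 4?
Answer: -35/32 ≈ -1.0938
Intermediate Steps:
P(s) = 2*s**2 (P(s) = s*(2*s) = 2*s**2)
L(n) = 32 (L(n) = 2*4**2 = 2*16 = 32)
-3/L(3*(-3)) - 1 = -3/32 - 1 = -35/32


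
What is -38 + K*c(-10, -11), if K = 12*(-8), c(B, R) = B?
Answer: 922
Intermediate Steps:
K = -96
-38 + K*c(-10, -11) = -38 - 96*(-10) = -38 + 960 = 922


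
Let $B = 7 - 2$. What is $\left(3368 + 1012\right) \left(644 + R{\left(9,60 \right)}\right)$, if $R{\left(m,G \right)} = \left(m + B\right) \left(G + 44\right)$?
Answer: $9198000$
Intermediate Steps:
$B = 5$ ($B = 7 - 2 = 5$)
$R{\left(m,G \right)} = \left(5 + m\right) \left(44 + G\right)$ ($R{\left(m,G \right)} = \left(m + 5\right) \left(G + 44\right) = \left(5 + m\right) \left(44 + G\right)$)
$\left(3368 + 1012\right) \left(644 + R{\left(9,60 \right)}\right) = \left(3368 + 1012\right) \left(644 + \left(220 + 5 \cdot 60 + 44 \cdot 9 + 60 \cdot 9\right)\right) = 4380 \left(644 + \left(220 + 300 + 396 + 540\right)\right) = 4380 \left(644 + 1456\right) = 4380 \cdot 2100 = 9198000$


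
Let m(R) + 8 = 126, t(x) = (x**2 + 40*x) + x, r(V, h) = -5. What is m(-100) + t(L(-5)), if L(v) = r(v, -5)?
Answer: -62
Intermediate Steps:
L(v) = -5
t(x) = x**2 + 41*x
m(R) = 118 (m(R) = -8 + 126 = 118)
m(-100) + t(L(-5)) = 118 - 5*(41 - 5) = 118 - 5*36 = 118 - 180 = -62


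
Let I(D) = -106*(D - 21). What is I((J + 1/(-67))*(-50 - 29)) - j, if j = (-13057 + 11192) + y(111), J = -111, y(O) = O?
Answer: -62019152/67 ≈ -9.2566e+5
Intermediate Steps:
I(D) = 2226 - 106*D (I(D) = -106*(-21 + D) = 2226 - 106*D)
j = -1754 (j = (-13057 + 11192) + 111 = -1865 + 111 = -1754)
I((J + 1/(-67))*(-50 - 29)) - j = (2226 - 106*(-111 + 1/(-67))*(-50 - 29)) - 1*(-1754) = (2226 - 106*(-111 - 1/67)*(-79)) + 1754 = (2226 - (-788428)*(-79)/67) + 1754 = (2226 - 106*587602/67) + 1754 = (2226 - 62285812/67) + 1754 = -62136670/67 + 1754 = -62019152/67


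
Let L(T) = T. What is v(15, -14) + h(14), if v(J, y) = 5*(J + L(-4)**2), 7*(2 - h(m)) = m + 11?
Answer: 1074/7 ≈ 153.43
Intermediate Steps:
h(m) = 3/7 - m/7 (h(m) = 2 - (m + 11)/7 = 2 - (11 + m)/7 = 2 + (-11/7 - m/7) = 3/7 - m/7)
v(J, y) = 80 + 5*J (v(J, y) = 5*(J + (-4)**2) = 5*(J + 16) = 5*(16 + J) = 80 + 5*J)
v(15, -14) + h(14) = (80 + 5*15) + (3/7 - 1/7*14) = (80 + 75) + (3/7 - 2) = 155 - 11/7 = 1074/7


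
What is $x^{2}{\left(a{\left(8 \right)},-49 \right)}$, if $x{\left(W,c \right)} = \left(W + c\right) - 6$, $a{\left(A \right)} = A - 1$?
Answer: $2304$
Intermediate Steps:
$a{\left(A \right)} = -1 + A$
$x{\left(W,c \right)} = -6 + W + c$
$x^{2}{\left(a{\left(8 \right)},-49 \right)} = \left(-6 + \left(-1 + 8\right) - 49\right)^{2} = \left(-6 + 7 - 49\right)^{2} = \left(-48\right)^{2} = 2304$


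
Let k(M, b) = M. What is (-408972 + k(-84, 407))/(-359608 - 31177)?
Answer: 409056/390785 ≈ 1.0468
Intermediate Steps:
(-408972 + k(-84, 407))/(-359608 - 31177) = (-408972 - 84)/(-359608 - 31177) = -409056/(-390785) = -409056*(-1/390785) = 409056/390785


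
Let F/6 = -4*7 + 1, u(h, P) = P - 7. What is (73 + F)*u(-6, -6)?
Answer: 1157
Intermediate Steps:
u(h, P) = -7 + P
F = -162 (F = 6*(-4*7 + 1) = 6*(-28 + 1) = 6*(-27) = -162)
(73 + F)*u(-6, -6) = (73 - 162)*(-7 - 6) = -89*(-13) = 1157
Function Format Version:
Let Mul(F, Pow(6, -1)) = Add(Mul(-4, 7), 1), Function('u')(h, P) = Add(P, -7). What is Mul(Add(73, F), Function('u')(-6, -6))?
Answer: 1157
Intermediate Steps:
Function('u')(h, P) = Add(-7, P)
F = -162 (F = Mul(6, Add(Mul(-4, 7), 1)) = Mul(6, Add(-28, 1)) = Mul(6, -27) = -162)
Mul(Add(73, F), Function('u')(-6, -6)) = Mul(Add(73, -162), Add(-7, -6)) = Mul(-89, -13) = 1157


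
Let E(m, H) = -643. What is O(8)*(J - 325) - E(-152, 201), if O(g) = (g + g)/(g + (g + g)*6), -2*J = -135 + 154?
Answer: 7690/13 ≈ 591.54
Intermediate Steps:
J = -19/2 (J = -(-135 + 154)/2 = -1/2*19 = -19/2 ≈ -9.5000)
O(g) = 2/13 (O(g) = (2*g)/(g + (2*g)*6) = (2*g)/(g + 12*g) = (2*g)/((13*g)) = (2*g)*(1/(13*g)) = 2/13)
O(8)*(J - 325) - E(-152, 201) = 2*(-19/2 - 325)/13 - 1*(-643) = (2/13)*(-669/2) + 643 = -669/13 + 643 = 7690/13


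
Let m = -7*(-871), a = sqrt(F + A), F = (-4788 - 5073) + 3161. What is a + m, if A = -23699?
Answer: 6097 + I*sqrt(30399) ≈ 6097.0 + 174.35*I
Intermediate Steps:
F = -6700 (F = -9861 + 3161 = -6700)
a = I*sqrt(30399) (a = sqrt(-6700 - 23699) = sqrt(-30399) = I*sqrt(30399) ≈ 174.35*I)
m = 6097
a + m = I*sqrt(30399) + 6097 = 6097 + I*sqrt(30399)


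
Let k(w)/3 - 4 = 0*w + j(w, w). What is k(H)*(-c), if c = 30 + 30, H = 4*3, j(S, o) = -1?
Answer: -540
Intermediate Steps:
H = 12
k(w) = 9 (k(w) = 12 + 3*(0*w - 1) = 12 + 3*(0 - 1) = 12 + 3*(-1) = 12 - 3 = 9)
c = 60
k(H)*(-c) = 9*(-1*60) = 9*(-60) = -540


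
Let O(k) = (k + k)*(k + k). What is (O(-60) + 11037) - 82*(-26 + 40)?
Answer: 24289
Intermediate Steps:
O(k) = 4*k² (O(k) = (2*k)*(2*k) = 4*k²)
(O(-60) + 11037) - 82*(-26 + 40) = (4*(-60)² + 11037) - 82*(-26 + 40) = (4*3600 + 11037) - 82*14 = (14400 + 11037) - 1148 = 25437 - 1148 = 24289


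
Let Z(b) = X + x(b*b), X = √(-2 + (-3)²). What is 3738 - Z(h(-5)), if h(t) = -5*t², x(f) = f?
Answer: -11887 - √7 ≈ -11890.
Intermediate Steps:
X = √7 (X = √(-2 + 9) = √7 ≈ 2.6458)
Z(b) = √7 + b² (Z(b) = √7 + b*b = √7 + b²)
3738 - Z(h(-5)) = 3738 - (√7 + (-5*(-5)²)²) = 3738 - (√7 + (-5*25)²) = 3738 - (√7 + (-125)²) = 3738 - (√7 + 15625) = 3738 - (15625 + √7) = 3738 + (-15625 - √7) = -11887 - √7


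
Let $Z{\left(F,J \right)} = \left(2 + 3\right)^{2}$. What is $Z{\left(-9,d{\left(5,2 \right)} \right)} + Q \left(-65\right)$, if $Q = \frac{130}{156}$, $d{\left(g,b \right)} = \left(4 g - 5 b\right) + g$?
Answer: $- \frac{175}{6} \approx -29.167$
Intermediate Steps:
$d{\left(g,b \right)} = - 5 b + 5 g$ ($d{\left(g,b \right)} = \left(- 5 b + 4 g\right) + g = - 5 b + 5 g$)
$Z{\left(F,J \right)} = 25$ ($Z{\left(F,J \right)} = 5^{2} = 25$)
$Q = \frac{5}{6}$ ($Q = 130 \cdot \frac{1}{156} = \frac{5}{6} \approx 0.83333$)
$Z{\left(-9,d{\left(5,2 \right)} \right)} + Q \left(-65\right) = 25 + \frac{5}{6} \left(-65\right) = 25 - \frac{325}{6} = - \frac{175}{6}$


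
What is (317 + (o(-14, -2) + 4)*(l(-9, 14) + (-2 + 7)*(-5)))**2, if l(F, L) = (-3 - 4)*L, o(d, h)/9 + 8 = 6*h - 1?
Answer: 532317184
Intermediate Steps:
o(d, h) = -81 + 54*h (o(d, h) = -72 + 9*(6*h - 1) = -72 + 9*(-1 + 6*h) = -72 + (-9 + 54*h) = -81 + 54*h)
l(F, L) = -7*L
(317 + (o(-14, -2) + 4)*(l(-9, 14) + (-2 + 7)*(-5)))**2 = (317 + ((-81 + 54*(-2)) + 4)*(-7*14 + (-2 + 7)*(-5)))**2 = (317 + ((-81 - 108) + 4)*(-98 + 5*(-5)))**2 = (317 + (-189 + 4)*(-98 - 25))**2 = (317 - 185*(-123))**2 = (317 + 22755)**2 = 23072**2 = 532317184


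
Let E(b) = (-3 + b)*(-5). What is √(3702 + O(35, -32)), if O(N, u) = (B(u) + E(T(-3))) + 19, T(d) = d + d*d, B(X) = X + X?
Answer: √3642 ≈ 60.349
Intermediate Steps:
B(X) = 2*X
T(d) = d + d²
E(b) = 15 - 5*b
O(N, u) = 4 + 2*u (O(N, u) = (2*u + (15 - (-15)*(1 - 3))) + 19 = (2*u + (15 - (-15)*(-2))) + 19 = (2*u + (15 - 5*6)) + 19 = (2*u + (15 - 30)) + 19 = (2*u - 15) + 19 = (-15 + 2*u) + 19 = 4 + 2*u)
√(3702 + O(35, -32)) = √(3702 + (4 + 2*(-32))) = √(3702 + (4 - 64)) = √(3702 - 60) = √3642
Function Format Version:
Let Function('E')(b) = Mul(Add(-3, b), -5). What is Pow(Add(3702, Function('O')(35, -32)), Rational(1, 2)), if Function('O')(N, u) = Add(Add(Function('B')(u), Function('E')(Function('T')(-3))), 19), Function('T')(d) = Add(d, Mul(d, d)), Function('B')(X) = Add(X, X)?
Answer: Pow(3642, Rational(1, 2)) ≈ 60.349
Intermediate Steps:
Function('B')(X) = Mul(2, X)
Function('T')(d) = Add(d, Pow(d, 2))
Function('E')(b) = Add(15, Mul(-5, b))
Function('O')(N, u) = Add(4, Mul(2, u)) (Function('O')(N, u) = Add(Add(Mul(2, u), Add(15, Mul(-5, Mul(-3, Add(1, -3))))), 19) = Add(Add(Mul(2, u), Add(15, Mul(-5, Mul(-3, -2)))), 19) = Add(Add(Mul(2, u), Add(15, Mul(-5, 6))), 19) = Add(Add(Mul(2, u), Add(15, -30)), 19) = Add(Add(Mul(2, u), -15), 19) = Add(Add(-15, Mul(2, u)), 19) = Add(4, Mul(2, u)))
Pow(Add(3702, Function('O')(35, -32)), Rational(1, 2)) = Pow(Add(3702, Add(4, Mul(2, -32))), Rational(1, 2)) = Pow(Add(3702, Add(4, -64)), Rational(1, 2)) = Pow(Add(3702, -60), Rational(1, 2)) = Pow(3642, Rational(1, 2))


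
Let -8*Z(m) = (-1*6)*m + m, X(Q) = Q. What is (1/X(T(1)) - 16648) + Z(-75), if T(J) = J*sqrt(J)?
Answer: -133551/8 ≈ -16694.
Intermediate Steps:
T(J) = J**(3/2)
Z(m) = 5*m/8 (Z(m) = -((-1*6)*m + m)/8 = -(-6*m + m)/8 = -(-5)*m/8 = 5*m/8)
(1/X(T(1)) - 16648) + Z(-75) = (1/(1**(3/2)) - 16648) + (5/8)*(-75) = (1/1 - 16648) - 375/8 = (1 - 16648) - 375/8 = -16647 - 375/8 = -133551/8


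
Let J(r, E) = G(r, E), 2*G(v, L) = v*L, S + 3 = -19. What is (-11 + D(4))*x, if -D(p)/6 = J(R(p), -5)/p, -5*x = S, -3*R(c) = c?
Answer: -352/5 ≈ -70.400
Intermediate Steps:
S = -22 (S = -3 - 19 = -22)
R(c) = -c/3
x = 22/5 (x = -⅕*(-22) = 22/5 ≈ 4.4000)
G(v, L) = L*v/2 (G(v, L) = (v*L)/2 = (L*v)/2 = L*v/2)
J(r, E) = E*r/2
D(p) = -5 (D(p) = -6*(½)*(-5)*(-p/3)/p = -6*5*p/6/p = -6*⅚ = -5)
(-11 + D(4))*x = (-11 - 5)*(22/5) = -16*22/5 = -352/5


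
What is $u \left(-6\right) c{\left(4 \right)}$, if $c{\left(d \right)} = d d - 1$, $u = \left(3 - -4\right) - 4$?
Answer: $-270$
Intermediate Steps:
$u = 3$ ($u = \left(3 + 4\right) - 4 = 7 - 4 = 3$)
$c{\left(d \right)} = -1 + d^{2}$ ($c{\left(d \right)} = d^{2} - 1 = -1 + d^{2}$)
$u \left(-6\right) c{\left(4 \right)} = 3 \left(-6\right) \left(-1 + 4^{2}\right) = - 18 \left(-1 + 16\right) = \left(-18\right) 15 = -270$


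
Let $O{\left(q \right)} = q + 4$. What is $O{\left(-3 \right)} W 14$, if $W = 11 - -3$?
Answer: $196$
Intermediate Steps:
$O{\left(q \right)} = 4 + q$
$W = 14$ ($W = 11 + 3 = 14$)
$O{\left(-3 \right)} W 14 = \left(4 - 3\right) 14 \cdot 14 = 1 \cdot 14 \cdot 14 = 14 \cdot 14 = 196$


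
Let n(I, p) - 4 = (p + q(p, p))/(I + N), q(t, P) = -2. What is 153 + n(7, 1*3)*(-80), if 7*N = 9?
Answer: -5123/29 ≈ -176.66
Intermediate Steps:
N = 9/7 (N = (⅐)*9 = 9/7 ≈ 1.2857)
n(I, p) = 4 + (-2 + p)/(9/7 + I) (n(I, p) = 4 + (p - 2)/(I + 9/7) = 4 + (-2 + p)/(9/7 + I))
153 + n(7, 1*3)*(-80) = 153 + ((22 + 7*(1*3) + 28*7)/(9 + 7*7))*(-80) = 153 + ((22 + 7*3 + 196)/(9 + 49))*(-80) = 153 + ((22 + 21 + 196)/58)*(-80) = 153 + ((1/58)*239)*(-80) = 153 + (239/58)*(-80) = 153 - 9560/29 = -5123/29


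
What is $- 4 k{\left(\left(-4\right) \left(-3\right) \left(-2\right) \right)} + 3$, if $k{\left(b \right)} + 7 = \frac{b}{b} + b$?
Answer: $123$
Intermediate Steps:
$k{\left(b \right)} = -6 + b$ ($k{\left(b \right)} = -7 + \left(\frac{b}{b} + b\right) = -7 + \left(1 + b\right) = -6 + b$)
$- 4 k{\left(\left(-4\right) \left(-3\right) \left(-2\right) \right)} + 3 = - 4 \left(-6 + \left(-4\right) \left(-3\right) \left(-2\right)\right) + 3 = - 4 \left(-6 + 12 \left(-2\right)\right) + 3 = - 4 \left(-6 - 24\right) + 3 = \left(-4\right) \left(-30\right) + 3 = 120 + 3 = 123$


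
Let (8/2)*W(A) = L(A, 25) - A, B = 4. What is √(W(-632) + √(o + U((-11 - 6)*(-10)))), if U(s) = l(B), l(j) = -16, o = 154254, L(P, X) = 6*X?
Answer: √(782 + 4*√154238)/2 ≈ 24.253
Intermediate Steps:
U(s) = -16
W(A) = 75/2 - A/4 (W(A) = (6*25 - A)/4 = (150 - A)/4 = 75/2 - A/4)
√(W(-632) + √(o + U((-11 - 6)*(-10)))) = √((75/2 - ¼*(-632)) + √(154254 - 16)) = √((75/2 + 158) + √154238) = √(391/2 + √154238)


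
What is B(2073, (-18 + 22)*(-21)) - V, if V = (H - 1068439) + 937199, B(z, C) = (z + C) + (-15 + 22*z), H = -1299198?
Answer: 1478018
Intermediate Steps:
B(z, C) = -15 + C + 23*z (B(z, C) = (C + z) + (-15 + 22*z) = -15 + C + 23*z)
V = -1430438 (V = (-1299198 - 1068439) + 937199 = -2367637 + 937199 = -1430438)
B(2073, (-18 + 22)*(-21)) - V = (-15 + (-18 + 22)*(-21) + 23*2073) - 1*(-1430438) = (-15 + 4*(-21) + 47679) + 1430438 = (-15 - 84 + 47679) + 1430438 = 47580 + 1430438 = 1478018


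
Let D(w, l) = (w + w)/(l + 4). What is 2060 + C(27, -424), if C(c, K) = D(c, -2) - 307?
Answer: 1780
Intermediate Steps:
D(w, l) = 2*w/(4 + l) (D(w, l) = (2*w)/(4 + l) = 2*w/(4 + l))
C(c, K) = -307 + c (C(c, K) = 2*c/(4 - 2) - 307 = 2*c/2 - 307 = 2*c*(½) - 307 = c - 307 = -307 + c)
2060 + C(27, -424) = 2060 + (-307 + 27) = 2060 - 280 = 1780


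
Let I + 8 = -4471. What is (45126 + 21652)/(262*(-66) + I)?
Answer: -66778/21771 ≈ -3.0673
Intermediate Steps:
I = -4479 (I = -8 - 4471 = -4479)
(45126 + 21652)/(262*(-66) + I) = (45126 + 21652)/(262*(-66) - 4479) = 66778/(-17292 - 4479) = 66778/(-21771) = 66778*(-1/21771) = -66778/21771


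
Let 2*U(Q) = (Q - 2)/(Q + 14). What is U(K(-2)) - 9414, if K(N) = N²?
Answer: -169451/18 ≈ -9413.9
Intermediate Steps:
U(Q) = (-2 + Q)/(2*(14 + Q)) (U(Q) = ((Q - 2)/(Q + 14))/2 = ((-2 + Q)/(14 + Q))/2 = (-2 + Q)/(2*(14 + Q)))
U(K(-2)) - 9414 = (-2 + (-2)²)/(2*(14 + (-2)²)) - 9414 = (-2 + 4)/(2*(14 + 4)) - 9414 = (½)*2/18 - 9414 = (½)*(1/18)*2 - 9414 = 1/18 - 9414 = -169451/18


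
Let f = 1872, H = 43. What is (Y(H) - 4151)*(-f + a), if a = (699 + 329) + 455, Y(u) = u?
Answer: 1598012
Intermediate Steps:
a = 1483 (a = 1028 + 455 = 1483)
(Y(H) - 4151)*(-f + a) = (43 - 4151)*(-1*1872 + 1483) = -4108*(-1872 + 1483) = -4108*(-389) = 1598012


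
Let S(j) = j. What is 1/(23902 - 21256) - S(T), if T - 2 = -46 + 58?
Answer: -37043/2646 ≈ -14.000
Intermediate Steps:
T = 14 (T = 2 + (-46 + 58) = 2 + 12 = 14)
1/(23902 - 21256) - S(T) = 1/(23902 - 21256) - 1*14 = 1/2646 - 14 = -37043/2646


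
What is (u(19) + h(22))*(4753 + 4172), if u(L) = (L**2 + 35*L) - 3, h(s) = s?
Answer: 9326625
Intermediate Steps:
u(L) = -3 + L**2 + 35*L
(u(19) + h(22))*(4753 + 4172) = ((-3 + 19**2 + 35*19) + 22)*(4753 + 4172) = ((-3 + 361 + 665) + 22)*8925 = (1023 + 22)*8925 = 1045*8925 = 9326625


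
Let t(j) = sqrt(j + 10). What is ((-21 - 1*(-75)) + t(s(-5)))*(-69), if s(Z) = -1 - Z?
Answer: -3726 - 69*sqrt(14) ≈ -3984.2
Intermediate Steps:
t(j) = sqrt(10 + j)
((-21 - 1*(-75)) + t(s(-5)))*(-69) = ((-21 - 1*(-75)) + sqrt(10 + (-1 - 1*(-5))))*(-69) = ((-21 + 75) + sqrt(10 + (-1 + 5)))*(-69) = (54 + sqrt(10 + 4))*(-69) = (54 + sqrt(14))*(-69) = -3726 - 69*sqrt(14)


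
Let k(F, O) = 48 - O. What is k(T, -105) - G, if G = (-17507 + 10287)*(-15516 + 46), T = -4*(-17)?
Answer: -111693247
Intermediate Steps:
T = 68
G = 111693400 (G = -7220*(-15470) = 111693400)
k(T, -105) - G = (48 - 1*(-105)) - 1*111693400 = (48 + 105) - 111693400 = 153 - 111693400 = -111693247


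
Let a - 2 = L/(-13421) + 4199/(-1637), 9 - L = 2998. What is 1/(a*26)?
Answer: -21970177/195557232 ≈ -0.11235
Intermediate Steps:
L = -2989 (L = 9 - 1*2998 = 9 - 2998 = -2989)
a = -7521432/21970177 (a = 2 + (-2989/(-13421) + 4199/(-1637)) = 2 + (-2989*(-1/13421) + 4199*(-1/1637)) = 2 + (2989/13421 - 4199/1637) = 2 - 51461786/21970177 = -7521432/21970177 ≈ -0.34235)
1/(a*26) = 1/(-7521432/21970177*26) = 1/(-195557232/21970177) = -21970177/195557232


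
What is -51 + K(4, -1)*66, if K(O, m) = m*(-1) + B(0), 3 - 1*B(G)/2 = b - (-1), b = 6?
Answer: -513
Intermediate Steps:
B(G) = -8 (B(G) = 6 - 2*(6 - (-1)) = 6 - 2*(6 - 1*(-1)) = 6 - 2*(6 + 1) = 6 - 2*7 = 6 - 14 = -8)
K(O, m) = -8 - m (K(O, m) = m*(-1) - 8 = -m - 8 = -8 - m)
-51 + K(4, -1)*66 = -51 + (-8 - 1*(-1))*66 = -51 + (-8 + 1)*66 = -51 - 7*66 = -51 - 462 = -513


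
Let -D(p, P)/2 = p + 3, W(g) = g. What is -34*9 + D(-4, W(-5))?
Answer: -304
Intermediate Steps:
D(p, P) = -6 - 2*p (D(p, P) = -2*(p + 3) = -2*(3 + p) = -6 - 2*p)
-34*9 + D(-4, W(-5)) = -34*9 + (-6 - 2*(-4)) = -306 + (-6 + 8) = -306 + 2 = -304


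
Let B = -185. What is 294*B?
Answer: -54390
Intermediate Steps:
294*B = 294*(-185) = -54390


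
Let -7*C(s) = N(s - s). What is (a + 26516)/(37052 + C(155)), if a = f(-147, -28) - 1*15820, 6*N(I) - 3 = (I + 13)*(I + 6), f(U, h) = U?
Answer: 147686/518701 ≈ 0.28472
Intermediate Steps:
N(I) = ½ + (6 + I)*(13 + I)/6 (N(I) = ½ + ((I + 13)*(I + 6))/6 = ½ + ((13 + I)*(6 + I))/6 = ½ + ((6 + I)*(13 + I))/6 = ½ + (6 + I)*(13 + I)/6)
C(s) = -27/14 (C(s) = -(27/2 + (s - s)²/6 + 19*(s - s)/6)/7 = -(27/2 + (⅙)*0² + (19/6)*0)/7 = -(27/2 + (⅙)*0 + 0)/7 = -(27/2 + 0 + 0)/7 = -⅐*27/2 = -27/14)
a = -15967 (a = -147 - 1*15820 = -147 - 15820 = -15967)
(a + 26516)/(37052 + C(155)) = (-15967 + 26516)/(37052 - 27/14) = 10549/(518701/14) = 10549*(14/518701) = 147686/518701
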